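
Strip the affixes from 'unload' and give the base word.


Remove prefix 'un' from 'unload' to get root 'load'.

load


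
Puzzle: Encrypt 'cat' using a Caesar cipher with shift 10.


Shift each letter by 10: c -> m, a -> k, t -> d. Result: 'mkd'.

mkd


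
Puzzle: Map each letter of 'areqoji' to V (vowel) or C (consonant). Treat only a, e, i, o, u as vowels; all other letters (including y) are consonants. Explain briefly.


Letter mapping: a = V, r = C, e = V, q = C, o = V, j = C, i = V.

VCVCVCV


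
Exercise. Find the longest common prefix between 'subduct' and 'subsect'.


Compare from the start: 3 characters match: 'sub'. Mismatch at position 4: 'd' vs 's'.

sub


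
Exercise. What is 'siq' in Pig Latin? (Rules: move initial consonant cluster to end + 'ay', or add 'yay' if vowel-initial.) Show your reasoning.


'siq': move consonant cluster 's' to end and add 'ay': 'iqsay'.

iqsay


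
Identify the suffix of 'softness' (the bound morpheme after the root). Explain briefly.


The word 'softness' = 'soft' (root) + '-ness' (suffix). The suffix is '-ness'.

ness


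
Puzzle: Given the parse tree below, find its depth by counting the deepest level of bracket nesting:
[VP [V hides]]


Count bracket nesting levels:
'[' at pos 0: depth = 1
'[' at pos 4: depth = 2
Maximum depth reached: 2

2


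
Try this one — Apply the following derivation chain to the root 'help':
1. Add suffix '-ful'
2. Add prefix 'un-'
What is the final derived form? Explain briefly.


Step 1: Add suffix '-ful' to 'help' = 'helpful'
Step 2: Add prefix 'un-' to 'helpful' = 'unhelpful'

unhelpful


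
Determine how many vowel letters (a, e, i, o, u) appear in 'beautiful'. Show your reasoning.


Vowels in 'beautiful': e, a, u, i, u = 5 vowels.

5


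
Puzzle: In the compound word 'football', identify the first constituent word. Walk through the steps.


Split 'football' into 'foot' + 'ball'. The first part is 'foot'.

foot


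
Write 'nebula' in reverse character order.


Reverse 'nebula' character by character: 'aluben'.

aluben


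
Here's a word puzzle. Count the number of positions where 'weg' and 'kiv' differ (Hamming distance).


Alignment:
Position 1: 'w' vs 'k' = DIFFER
Position 2: 'e' vs 'i' = DIFFER
Position 3: 'g' vs 'v' = DIFFER
Total differences: 3

3


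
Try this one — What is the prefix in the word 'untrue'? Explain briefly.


The word 'untrue' = 'un' (prefix) + 'true' (root). The prefix is 'un'.

un


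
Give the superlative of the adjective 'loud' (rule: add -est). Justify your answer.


Apply superlative formation (add -est): 'loud' -> 'loudest'.

loudest


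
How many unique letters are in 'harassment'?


Unique letters in 'harassment': {a, e, h, m, n, r, s, t} = 8 distinct letters.

8


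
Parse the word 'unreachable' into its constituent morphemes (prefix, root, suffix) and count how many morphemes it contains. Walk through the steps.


Step 1: Identify prefix: 'un' (meaning: not/reverse)
Step 2: Identify root: 'reach'
Step 3: Identify suffix(es): 'able'
Decomposition: un- (prefix: not/reverse) + reach (root) + -able (suffix: capable of)
Total morphemes: 3

3 morphemes (un- (prefix: not/reverse) + reach (root) + -able (suffix: capable of))


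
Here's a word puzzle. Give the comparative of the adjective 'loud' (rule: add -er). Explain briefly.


Apply comparative formation (add -er): 'loud' -> 'louder'.

louder


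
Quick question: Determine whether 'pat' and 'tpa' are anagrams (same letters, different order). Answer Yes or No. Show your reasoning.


Sorted letters of 'pat': 'apt'
Sorted letters of 'tpa': 'apt'
They match.

Yes


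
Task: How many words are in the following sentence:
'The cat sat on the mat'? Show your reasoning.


Split into words: The | cat | sat | on | the | mat = 6 words.

6


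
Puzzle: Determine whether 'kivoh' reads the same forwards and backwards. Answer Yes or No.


Forward: 'kivoh'
Reversed: 'hovik'
They differ.

No


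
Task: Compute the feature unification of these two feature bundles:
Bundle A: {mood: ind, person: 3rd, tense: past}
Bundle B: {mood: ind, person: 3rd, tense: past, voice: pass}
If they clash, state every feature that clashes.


Compare features:
mood: A=ind vs B=ind -> unified: ind
person: A=3rd vs B=3rd -> unified: 3rd
tense: A=past vs B=past -> unified: past
voice: A=_ vs B=pass -> unified: pass
No clashes found.

Unified: {mood: ind, person: 3rd, tense: past, voice: pass}


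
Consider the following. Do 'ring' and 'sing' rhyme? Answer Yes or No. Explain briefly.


Rime (stressed vowel + following sounds) of 'ring': -ing = /ɪŋ/
Rime of 'sing': -ing = /ɪŋ/
/ɪŋ/ and /ɪŋ/ are the same ending sound, so the words rhyme.

Yes


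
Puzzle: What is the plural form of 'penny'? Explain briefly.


Apply rule: Change -y to -ies (consonant + y). 'penny' becomes 'pennies'.

pennies


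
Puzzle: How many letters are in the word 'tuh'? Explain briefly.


Spell out 'tuh' and number each letter: t(1), u(2), h(3). Total: 3 letters.

3


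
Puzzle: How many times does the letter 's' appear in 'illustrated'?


Letter 's' in 'illustrated': found at position(s) 5 = 1 occurrence(s).

1


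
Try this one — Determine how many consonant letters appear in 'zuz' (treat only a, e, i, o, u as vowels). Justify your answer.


Consonants in 'zuz': z, z = 2 consonants.

2


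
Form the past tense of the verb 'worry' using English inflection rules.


Apply rule: Change -y to -ied. 'worry' becomes 'worried'.

worried


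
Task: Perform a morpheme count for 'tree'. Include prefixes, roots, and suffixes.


Decomposition: tree (free morpheme) = 1 morpheme(s)

1 morphemes


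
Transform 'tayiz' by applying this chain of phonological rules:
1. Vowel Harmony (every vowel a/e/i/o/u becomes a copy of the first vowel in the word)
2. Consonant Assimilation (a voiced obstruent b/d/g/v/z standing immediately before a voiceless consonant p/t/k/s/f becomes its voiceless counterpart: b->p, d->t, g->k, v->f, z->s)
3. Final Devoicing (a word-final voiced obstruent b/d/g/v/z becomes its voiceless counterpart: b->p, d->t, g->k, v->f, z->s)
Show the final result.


Starting form: 'tayiz'
Rule 1: Vowel Harmony: all vowels become 'a' (matching first vowel). 'tayiz' -> 'tayaz'
Rule 2: Consonant Assimilation: no voiced obstruent (b/d/g/v/z) stands immediately before a voiceless consonant (p/t/k/s/f). No change.
Rule 3: Final Devoicing: word-final voiced obstruent 'z' becomes voiceless 's'. 'tayaz' -> 'tayas'
Final form: 'tayas'

tayas


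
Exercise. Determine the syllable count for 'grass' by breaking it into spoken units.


Break 'grass' into syllables: grass -> grass = 1 syllable

1 syllable


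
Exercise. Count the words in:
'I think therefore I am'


Split into words: I | think | therefore | I | am = 5 words.

5


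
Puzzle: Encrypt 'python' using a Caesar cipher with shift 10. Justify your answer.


Shift each letter by 10: p -> z, y -> i, t -> d, h -> r, o -> y, n -> x. Result: 'zidryx'.

zidryx


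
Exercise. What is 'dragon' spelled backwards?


Reverse 'dragon' character by character: 'nogard'.

nogard


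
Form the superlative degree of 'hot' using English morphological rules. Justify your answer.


Apply superlative formation (double final consonant, add -est): 'hot' -> 'hottest'.

hottest


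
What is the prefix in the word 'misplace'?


The word 'misplace' = 'mis' (prefix) + 'place' (root). The prefix is 'mis'.

mis


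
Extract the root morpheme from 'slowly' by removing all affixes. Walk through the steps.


Remove suffix '-ly' from 'slowly' to get root 'slow'.

slow


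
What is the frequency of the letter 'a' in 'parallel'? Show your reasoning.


Letter 'a' in 'parallel': found at position(s) 2, 4 = 2 occurrence(s).

2


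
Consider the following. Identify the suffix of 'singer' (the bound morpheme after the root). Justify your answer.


The word 'singer' = 'sing' (root) + '-er' (suffix). The suffix is '-er'.

er


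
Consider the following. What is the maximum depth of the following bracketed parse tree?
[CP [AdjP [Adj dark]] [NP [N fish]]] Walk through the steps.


Count bracket nesting levels:
'[' at pos 0: depth = 1
'[' at pos 4: depth = 2
'[' at pos 10: depth = 3
'[' at pos 22: depth = 2
'[' at pos 26: depth = 3
Maximum depth reached: 3

3


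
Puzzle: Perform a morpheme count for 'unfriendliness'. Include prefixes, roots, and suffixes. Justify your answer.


Decomposition: un- (prefix) + friend (root) + -ly (suffix) + -ness (suffix) = 4 morpheme(s)

4 morphemes


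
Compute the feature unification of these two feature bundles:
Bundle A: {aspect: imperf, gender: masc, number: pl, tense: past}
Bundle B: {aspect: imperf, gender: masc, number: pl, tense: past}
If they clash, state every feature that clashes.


Compare features:
aspect: A=imperf vs B=imperf -> unified: imperf
gender: A=masc vs B=masc -> unified: masc
number: A=pl vs B=pl -> unified: pl
tense: A=past vs B=past -> unified: past
No clashes found.

Unified: {aspect: imperf, gender: masc, number: pl, tense: past}


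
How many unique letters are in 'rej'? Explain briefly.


Unique letters in 'rej': {e, j, r} = 3 distinct letters.

3


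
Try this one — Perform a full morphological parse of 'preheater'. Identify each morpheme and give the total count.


Step 1: Identify prefix: 'pre' (meaning: before)
Step 2: Identify root: 'heat'
Step 3: Identify suffix(es): 'er'
Decomposition: pre- (prefix: before) + heat (root) + -er (suffix: one who)
Total morphemes: 3

3 morphemes (pre- (prefix: before) + heat (root) + -er (suffix: one who))


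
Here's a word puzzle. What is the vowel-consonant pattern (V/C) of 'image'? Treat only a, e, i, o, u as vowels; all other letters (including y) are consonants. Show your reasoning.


Letter mapping: i = V, m = C, a = V, g = C, e = V.

VCVCV


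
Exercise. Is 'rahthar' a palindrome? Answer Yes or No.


Forward: 'rahthar'
Reversed: 'rahthar'
They are identical.

Yes


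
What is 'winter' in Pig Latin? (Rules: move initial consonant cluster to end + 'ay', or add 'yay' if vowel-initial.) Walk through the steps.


'winter': move consonant cluster 'w' to end and add 'ay': 'interway'.

interway


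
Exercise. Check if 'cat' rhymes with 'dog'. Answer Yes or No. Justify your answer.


Rime (stressed vowel + following sounds) of 'cat': -at = /æt/
Rime of 'dog': -og = /ɒg/
/æt/ and /ɒg/ are different ending sounds, so the words do not rhyme.

No


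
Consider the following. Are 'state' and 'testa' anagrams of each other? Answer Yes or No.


Sorted letters of 'state': 'aestt'
Sorted letters of 'testa': 'aestt'
They match.

Yes


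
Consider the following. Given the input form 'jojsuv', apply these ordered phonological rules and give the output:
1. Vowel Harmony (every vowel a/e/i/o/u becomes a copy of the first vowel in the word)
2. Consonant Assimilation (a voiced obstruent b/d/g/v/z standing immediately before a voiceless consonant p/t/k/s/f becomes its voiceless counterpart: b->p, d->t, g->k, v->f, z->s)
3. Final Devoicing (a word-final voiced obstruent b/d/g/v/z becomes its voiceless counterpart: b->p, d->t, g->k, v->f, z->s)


Starting form: 'jojsuv'
Rule 1: Vowel Harmony: all vowels become 'o' (matching first vowel). 'jojsuv' -> 'jojsov'
Rule 2: Consonant Assimilation: no voiced obstruent (b/d/g/v/z) stands immediately before a voiceless consonant (p/t/k/s/f). No change.
Rule 3: Final Devoicing: word-final voiced obstruent 'v' becomes voiceless 'f'. 'jojsov' -> 'jojsof'
Final form: 'jojsof'

jojsof


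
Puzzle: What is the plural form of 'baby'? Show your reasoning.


Apply rule: Change -y to -ies (consonant + y). 'baby' becomes 'babies'.

babies


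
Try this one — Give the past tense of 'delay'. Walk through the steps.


Apply rule: Add -ed. 'delay' becomes 'delayed'.

delayed


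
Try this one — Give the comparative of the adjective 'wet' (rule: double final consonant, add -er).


Apply comparative formation (double final consonant, add -er): 'wet' -> 'wetter'.

wetter


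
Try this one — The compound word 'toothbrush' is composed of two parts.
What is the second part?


Split 'toothbrush' into 'tooth' + 'brush'. The second part is 'brush'.

brush


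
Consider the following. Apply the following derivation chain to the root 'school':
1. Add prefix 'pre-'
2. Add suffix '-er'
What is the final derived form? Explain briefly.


Step 1: Add prefix 'pre-' to 'school' = 'preschool'
Step 2: Add suffix '-er' to 'preschool' = 'preschooler'

preschooler


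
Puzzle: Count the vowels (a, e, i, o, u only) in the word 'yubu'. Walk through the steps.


Vowels in 'yubu': u, u = 2 vowels.

2


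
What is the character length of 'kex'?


Spell out 'kex' and number each letter: k(1), e(2), x(3). Total: 3 letters.

3


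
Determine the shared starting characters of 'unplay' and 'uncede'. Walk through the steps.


Compare from the start: 2 characters match: 'un'. Mismatch at position 3: 'p' vs 'c'.

un


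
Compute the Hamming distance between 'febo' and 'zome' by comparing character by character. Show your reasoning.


Alignment:
Position 1: 'f' vs 'z' = DIFFER
Position 2: 'e' vs 'o' = DIFFER
Position 3: 'b' vs 'm' = DIFFER
Position 4: 'o' vs 'e' = DIFFER
Total differences: 4

4


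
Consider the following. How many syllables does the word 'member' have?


Break 'member' into syllables: mem-ber -> mem | ber = 2 syllables

2 syllables


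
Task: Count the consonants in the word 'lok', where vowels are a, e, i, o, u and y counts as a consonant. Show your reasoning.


Consonants in 'lok': l, k = 2 consonants.

2


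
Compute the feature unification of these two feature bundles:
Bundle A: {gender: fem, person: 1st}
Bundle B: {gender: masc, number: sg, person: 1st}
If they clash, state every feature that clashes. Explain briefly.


Compare features:
gender: A=fem vs B=masc -> CLASH
number: A=_ vs B=sg -> unified: sg
person: A=1st vs B=1st -> unified: 1st
Clash detected on feature 'gender' (fem vs masc); unification fails.

CLASH on 'gender' (fem vs masc)


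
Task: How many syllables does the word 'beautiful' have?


Break 'beautiful' into syllables: beau-ti-ful -> beau | ti | ful = 3 syllables

3 syllables


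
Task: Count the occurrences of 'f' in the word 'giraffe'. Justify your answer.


Letter 'f' in 'giraffe': found at position(s) 5, 6 = 2 occurrence(s).

2


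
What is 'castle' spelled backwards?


Reverse 'castle' character by character: 'eltsac'.

eltsac


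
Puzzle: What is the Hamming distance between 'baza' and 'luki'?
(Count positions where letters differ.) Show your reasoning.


Alignment:
Position 1: 'b' vs 'l' = DIFFER
Position 2: 'a' vs 'u' = DIFFER
Position 3: 'z' vs 'k' = DIFFER
Position 4: 'a' vs 'i' = DIFFER
Total differences: 4

4


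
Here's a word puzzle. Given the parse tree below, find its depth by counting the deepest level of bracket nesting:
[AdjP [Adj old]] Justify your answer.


Count bracket nesting levels:
'[' at pos 0: depth = 1
'[' at pos 6: depth = 2
Maximum depth reached: 2

2


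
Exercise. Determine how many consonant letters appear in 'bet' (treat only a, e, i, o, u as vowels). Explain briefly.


Consonants in 'bet': b, t = 2 consonants.

2


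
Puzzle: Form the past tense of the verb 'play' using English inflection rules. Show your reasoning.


Apply rule: Add -ed. 'play' becomes 'played'.

played


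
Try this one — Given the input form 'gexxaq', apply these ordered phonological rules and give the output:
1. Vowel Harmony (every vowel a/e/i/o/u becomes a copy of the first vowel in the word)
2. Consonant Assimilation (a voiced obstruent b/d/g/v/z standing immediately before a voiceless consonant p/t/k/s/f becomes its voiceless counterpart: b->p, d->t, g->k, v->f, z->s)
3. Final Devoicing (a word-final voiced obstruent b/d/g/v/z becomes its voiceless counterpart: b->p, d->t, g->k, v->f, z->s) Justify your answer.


Starting form: 'gexxaq'
Rule 1: Vowel Harmony: all vowels become 'e' (matching first vowel). 'gexxaq' -> 'gexxeq'
Rule 2: Consonant Assimilation: no voiced obstruent (b/d/g/v/z) stands immediately before a voiceless consonant (p/t/k/s/f). No change.
Rule 3: Final Devoicing: final consonant 'q' is not one of the voiced obstruents b/d/g/v/z. No change.
Final form: 'gexxeq'

gexxeq


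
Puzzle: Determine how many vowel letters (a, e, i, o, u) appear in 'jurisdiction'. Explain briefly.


Vowels in 'jurisdiction': u, i, i, i, o = 5 vowels.

5


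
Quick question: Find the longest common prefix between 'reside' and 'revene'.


Compare from the start: 2 characters match: 're'. Mismatch at position 3: 's' vs 'v'.

re


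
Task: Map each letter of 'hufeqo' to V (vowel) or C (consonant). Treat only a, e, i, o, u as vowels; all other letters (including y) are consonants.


Letter mapping: h = C, u = V, f = C, e = V, q = C, o = V.

CVCVCV


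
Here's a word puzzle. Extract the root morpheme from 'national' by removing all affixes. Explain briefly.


Remove suffix '-al' from 'national' to get root 'nation'.

nation


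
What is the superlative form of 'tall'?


Apply superlative formation (add -est): 'tall' -> 'tallest'.

tallest


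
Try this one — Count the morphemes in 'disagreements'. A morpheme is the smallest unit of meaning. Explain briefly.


Decomposition: dis- (prefix) + agree (root) + -ment (suffix) + -s (plural) = 4 morpheme(s)

4 morphemes


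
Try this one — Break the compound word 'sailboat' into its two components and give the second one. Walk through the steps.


Split 'sailboat' into 'sail' + 'boat'. The second part is 'boat'.

boat


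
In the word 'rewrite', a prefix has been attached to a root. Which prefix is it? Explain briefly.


The word 'rewrite' = 're' (prefix) + 'write' (root). The prefix is 're'.

re


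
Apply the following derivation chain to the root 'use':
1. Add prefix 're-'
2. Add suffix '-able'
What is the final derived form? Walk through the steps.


Step 1: Add prefix 're-' to 'use' = 'reuse'
Step 2: Add suffix '-able' to 'reuse' = 'reusable'

reusable


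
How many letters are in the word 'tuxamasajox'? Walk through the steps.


Spell out 'tuxamasajox' and number each letter: t(1), u(2), x(3), a(4), m(5), a(6), s(7), a(8), j(9), o(10), x(11). Total: 11 letters.

11


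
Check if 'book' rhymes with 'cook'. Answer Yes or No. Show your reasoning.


Rime (stressed vowel + following sounds) of 'book': -ook = /ʊk/
Rime of 'cook': -ook = /ʊk/
/ʊk/ and /ʊk/ are the same ending sound, so the words rhyme.

Yes


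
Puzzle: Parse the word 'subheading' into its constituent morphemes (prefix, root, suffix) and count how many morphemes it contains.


Step 1: Identify prefix: 'sub' (meaning: below)
Step 2: Identify root: 'head'
Step 3: Identify suffix(es): 'ing'
Decomposition: sub- (prefix: below) + head (root) + -ing (suffix: ongoing/result)
Total morphemes: 3

3 morphemes (sub- (prefix: below) + head (root) + -ing (suffix: ongoing/result))


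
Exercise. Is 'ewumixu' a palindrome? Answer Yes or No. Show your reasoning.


Forward: 'ewumixu'
Reversed: 'uximuwe'
They differ.

No


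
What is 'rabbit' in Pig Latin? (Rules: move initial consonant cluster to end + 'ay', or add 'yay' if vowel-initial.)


'rabbit': move consonant cluster 'r' to end and add 'ay': 'abbitray'.

abbitray


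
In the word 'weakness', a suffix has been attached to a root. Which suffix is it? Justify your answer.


The word 'weakness' = 'weak' (root) + '-ness' (suffix). The suffix is '-ness'.

ness


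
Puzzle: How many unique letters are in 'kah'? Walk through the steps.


Unique letters in 'kah': {a, h, k} = 3 distinct letters.

3


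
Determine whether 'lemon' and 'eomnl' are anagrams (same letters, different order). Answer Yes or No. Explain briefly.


Sorted letters of 'lemon': 'elmno'
Sorted letters of 'eomnl': 'elmno'
They match.

Yes


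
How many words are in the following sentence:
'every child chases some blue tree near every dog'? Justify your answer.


Split into words: every | child | chases | some | blue | tree | near | every | dog = 9 words.

9


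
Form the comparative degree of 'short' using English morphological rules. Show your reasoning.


Apply comparative formation (add -er): 'short' -> 'shorter'.

shorter


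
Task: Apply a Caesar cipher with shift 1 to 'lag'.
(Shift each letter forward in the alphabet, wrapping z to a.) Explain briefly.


Shift each letter by 1: l -> m, a -> b, g -> h. Result: 'mbh'.

mbh


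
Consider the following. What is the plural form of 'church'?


Apply rule: Add -es (sibilant/fricative ending). 'church' becomes 'churches'.

churches


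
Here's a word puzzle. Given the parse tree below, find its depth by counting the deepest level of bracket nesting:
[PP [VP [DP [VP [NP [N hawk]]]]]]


Count bracket nesting levels:
'[' at pos 0: depth = 1
'[' at pos 4: depth = 2
'[' at pos 8: depth = 3
'[' at pos 12: depth = 4
'[' at pos 16: depth = 5
'[' at pos 20: depth = 6
Maximum depth reached: 6

6


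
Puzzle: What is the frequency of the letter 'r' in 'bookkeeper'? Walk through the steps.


Letter 'r' in 'bookkeeper': found at position(s) 10 = 1 occurrence(s).

1


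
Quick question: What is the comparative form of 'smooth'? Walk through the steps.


Apply comparative formation (add -er): 'smooth' -> 'smoother'.

smoother


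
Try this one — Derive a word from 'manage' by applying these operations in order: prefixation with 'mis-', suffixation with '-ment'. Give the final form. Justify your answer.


Step 1: Add prefix 'mis-' to 'manage' = 'mismanage'
Step 2: Add suffix '-ment' to 'mismanage' = 'mismanagement'

mismanagement


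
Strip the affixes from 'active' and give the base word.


Remove suffix '-ive' from 'active' to get root 'act'.

act


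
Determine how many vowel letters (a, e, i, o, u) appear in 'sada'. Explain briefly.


Vowels in 'sada': a, a = 2 vowels.

2


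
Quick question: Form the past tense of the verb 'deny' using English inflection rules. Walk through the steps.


Apply rule: Change -y to -ied. 'deny' becomes 'denied'.

denied


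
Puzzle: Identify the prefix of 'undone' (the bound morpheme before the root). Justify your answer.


The word 'undone' = 'un' (prefix) + 'done' (root). The prefix is 'un'.

un


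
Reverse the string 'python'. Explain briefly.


Reverse 'python' character by character: 'nohtyp'.

nohtyp


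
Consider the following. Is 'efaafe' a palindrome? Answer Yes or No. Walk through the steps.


Forward: 'efaafe'
Reversed: 'efaafe'
They are identical.

Yes


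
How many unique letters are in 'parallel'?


Unique letters in 'parallel': {a, e, l, p, r} = 5 distinct letters.

5


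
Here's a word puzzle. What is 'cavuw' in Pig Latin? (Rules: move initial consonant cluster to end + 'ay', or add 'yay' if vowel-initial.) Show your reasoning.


'cavuw': move consonant cluster 'c' to end and add 'ay': 'avuwcay'.

avuwcay


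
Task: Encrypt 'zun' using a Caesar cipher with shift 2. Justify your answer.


Shift each letter by 2: z -> b, u -> w, n -> p. Result: 'bwp'.

bwp


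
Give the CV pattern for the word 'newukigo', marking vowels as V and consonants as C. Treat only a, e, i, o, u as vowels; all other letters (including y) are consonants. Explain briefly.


Letter mapping: n = C, e = V, w = C, u = V, k = C, i = V, g = C, o = V.

CVCVCVCV


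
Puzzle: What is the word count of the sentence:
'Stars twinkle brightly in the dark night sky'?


Split into words: Stars | twinkle | brightly | in | the | dark | night | sky = 8 words.

8


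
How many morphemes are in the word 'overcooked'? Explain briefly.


Decomposition: over- (prefix) + cook (root) + -ed (suffix) = 3 morpheme(s)

3 morphemes


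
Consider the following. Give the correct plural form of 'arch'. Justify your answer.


Apply rule: Add -es (sibilant/fricative ending). 'arch' becomes 'arches'.

arches


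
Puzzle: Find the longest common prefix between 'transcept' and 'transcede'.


Compare from the start: 7 characters match: 'transce'. Mismatch at position 8: 'p' vs 'd'.

transce


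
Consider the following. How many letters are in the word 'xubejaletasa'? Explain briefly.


Spell out 'xubejaletasa' and number each letter: x(1), u(2), b(3), e(4), j(5), a(6), l(7), e(8), t(9), a(10), s(11), a(12). Total: 12 letters.

12


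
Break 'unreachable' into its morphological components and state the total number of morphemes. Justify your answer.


Step 1: Identify prefix: 'un' (meaning: not/reverse)
Step 2: Identify root: 'reach'
Step 3: Identify suffix(es): 'able'
Decomposition: un- (prefix: not/reverse) + reach (root) + -able (suffix: capable of)
Total morphemes: 3

3 morphemes (un- (prefix: not/reverse) + reach (root) + -able (suffix: capable of))


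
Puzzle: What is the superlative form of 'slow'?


Apply superlative formation (add -est): 'slow' -> 'slowest'.

slowest


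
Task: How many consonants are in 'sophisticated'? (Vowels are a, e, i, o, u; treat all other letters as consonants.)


Consonants in 'sophisticated': s, p, h, s, t, c, t, d = 8 consonants.

8


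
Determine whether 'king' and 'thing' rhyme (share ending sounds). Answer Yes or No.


Rime (stressed vowel + following sounds) of 'king': -ing = /ɪŋ/
Rime of 'thing': -ing = /ɪŋ/
/ɪŋ/ and /ɪŋ/ are the same ending sound, so the words rhyme.

Yes


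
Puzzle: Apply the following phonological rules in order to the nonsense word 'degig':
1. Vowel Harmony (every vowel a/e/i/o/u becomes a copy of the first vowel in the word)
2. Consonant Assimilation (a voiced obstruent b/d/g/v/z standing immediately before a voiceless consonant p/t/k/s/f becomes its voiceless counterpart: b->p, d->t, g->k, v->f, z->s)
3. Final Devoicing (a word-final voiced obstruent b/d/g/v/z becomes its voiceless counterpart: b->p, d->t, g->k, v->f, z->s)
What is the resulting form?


Starting form: 'degig'
Rule 1: Vowel Harmony: all vowels become 'e' (matching first vowel). 'degig' -> 'degeg'
Rule 2: Consonant Assimilation: no voiced obstruent (b/d/g/v/z) stands immediately before a voiceless consonant (p/t/k/s/f). No change.
Rule 3: Final Devoicing: word-final voiced obstruent 'g' becomes voiceless 'k'. 'degeg' -> 'degek'
Final form: 'degek'

degek


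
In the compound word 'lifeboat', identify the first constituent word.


Split 'lifeboat' into 'life' + 'boat'. The first part is 'life'.

life


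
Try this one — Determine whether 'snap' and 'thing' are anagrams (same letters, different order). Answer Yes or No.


Sorted letters of 'snap': 'anps'
Sorted letters of 'thing': 'ghint'
They do not match.

No


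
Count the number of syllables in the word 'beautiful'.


Break 'beautiful' into syllables: beau-ti-ful -> beau | ti | ful = 3 syllables

3 syllables


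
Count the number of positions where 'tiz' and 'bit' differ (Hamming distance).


Alignment:
Position 1: 't' vs 'b' = DIFFER
Position 2: 'i' vs 'i' = match
Position 3: 'z' vs 't' = DIFFER
Total differences: 2

2


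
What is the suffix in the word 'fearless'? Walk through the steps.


The word 'fearless' = 'fear' (root) + '-less' (suffix). The suffix is '-less'.

less


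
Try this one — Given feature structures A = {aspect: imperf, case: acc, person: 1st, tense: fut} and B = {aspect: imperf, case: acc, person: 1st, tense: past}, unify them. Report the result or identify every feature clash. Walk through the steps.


Compare features:
aspect: A=imperf vs B=imperf -> unified: imperf
case: A=acc vs B=acc -> unified: acc
person: A=1st vs B=1st -> unified: 1st
tense: A=fut vs B=past -> CLASH
Clash detected on feature 'tense' (fut vs past); unification fails.

CLASH on 'tense' (fut vs past)


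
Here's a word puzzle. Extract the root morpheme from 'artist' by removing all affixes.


Remove suffix '-ist' from 'artist' to get root 'art'.

art


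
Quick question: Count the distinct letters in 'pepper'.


Unique letters in 'pepper': {e, p, r} = 3 distinct letters.

3


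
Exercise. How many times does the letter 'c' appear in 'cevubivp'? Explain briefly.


Letter 'c' in 'cevubivp': found at position(s) 1 = 1 occurrence(s).

1


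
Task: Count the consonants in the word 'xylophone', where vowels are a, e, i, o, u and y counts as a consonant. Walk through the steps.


Consonants in 'xylophone': x, y, l, p, h, n = 6 consonants.

6


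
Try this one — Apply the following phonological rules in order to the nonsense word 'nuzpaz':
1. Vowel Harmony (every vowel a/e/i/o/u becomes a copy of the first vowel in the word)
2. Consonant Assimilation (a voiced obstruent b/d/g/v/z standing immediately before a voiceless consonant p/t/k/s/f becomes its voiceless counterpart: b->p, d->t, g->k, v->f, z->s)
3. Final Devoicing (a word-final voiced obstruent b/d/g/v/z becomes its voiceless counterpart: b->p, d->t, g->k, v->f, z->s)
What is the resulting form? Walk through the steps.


Starting form: 'nuzpaz'
Rule 1: Vowel Harmony: all vowels become 'u' (matching first vowel). 'nuzpaz' -> 'nuzpuz'
Rule 2: Consonant Assimilation: voiced obstruent before voiceless consonant becomes voiceless ('zp' -> 'sp'). 'nuzpuz' -> 'nuspuz'
Rule 3: Final Devoicing: word-final voiced obstruent 'z' becomes voiceless 's'. 'nuspuz' -> 'nuspus'
Final form: 'nuspus'

nuspus


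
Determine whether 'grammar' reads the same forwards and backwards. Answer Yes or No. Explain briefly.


Forward: 'grammar'
Reversed: 'rammarg'
They differ.

No


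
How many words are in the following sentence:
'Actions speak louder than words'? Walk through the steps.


Split into words: Actions | speak | louder | than | words = 5 words.

5


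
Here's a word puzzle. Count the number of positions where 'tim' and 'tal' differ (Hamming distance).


Alignment:
Position 1: 't' vs 't' = match
Position 2: 'i' vs 'a' = DIFFER
Position 3: 'm' vs 'l' = DIFFER
Total differences: 2

2


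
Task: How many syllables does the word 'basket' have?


Break 'basket' into syllables: bas-ket -> bas | ket = 2 syllables

2 syllables


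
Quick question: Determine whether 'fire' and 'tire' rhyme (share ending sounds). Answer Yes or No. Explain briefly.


Rime (stressed vowel + following sounds) of 'fire': -ire = /aɪər/
Rime of 'tire': -ire = /aɪər/
/aɪər/ and /aɪər/ are the same ending sound, so the words rhyme.

Yes


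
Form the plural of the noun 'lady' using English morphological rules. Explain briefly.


Apply rule: Change -y to -ies (consonant + y). 'lady' becomes 'ladies'.

ladies


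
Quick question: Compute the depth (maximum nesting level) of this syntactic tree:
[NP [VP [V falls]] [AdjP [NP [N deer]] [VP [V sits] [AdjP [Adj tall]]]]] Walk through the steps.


Count bracket nesting levels:
'[' at pos 0: depth = 1
'[' at pos 4: depth = 2
'[' at pos 8: depth = 3
'[' at pos 19: depth = 2
'[' at pos 25: depth = 3
'[' at pos 29: depth = 4
'[' at pos 39: depth = 3
'[' at pos 43: depth = 4
'[' at pos 52: depth = 4
'[' at pos 58: depth = 5
Maximum depth reached: 5

5


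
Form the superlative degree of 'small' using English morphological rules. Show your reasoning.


Apply superlative formation (add -est): 'small' -> 'smallest'.

smallest


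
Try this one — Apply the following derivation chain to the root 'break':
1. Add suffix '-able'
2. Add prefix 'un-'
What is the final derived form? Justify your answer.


Step 1: Add suffix '-able' to 'break' = 'breakable'
Step 2: Add prefix 'un-' to 'breakable' = 'unbreakable'

unbreakable


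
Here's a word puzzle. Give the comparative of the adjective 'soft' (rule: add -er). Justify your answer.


Apply comparative formation (add -er): 'soft' -> 'softer'.

softer


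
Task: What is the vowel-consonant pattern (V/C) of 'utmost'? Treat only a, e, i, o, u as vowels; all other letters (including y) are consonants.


Letter mapping: u = V, t = C, m = C, o = V, s = C, t = C.

VCCVCC


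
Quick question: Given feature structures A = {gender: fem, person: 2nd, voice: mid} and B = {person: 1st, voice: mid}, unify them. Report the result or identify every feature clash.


Compare features:
gender: A=fem vs B=_ -> unified: fem
person: A=2nd vs B=1st -> CLASH
voice: A=mid vs B=mid -> unified: mid
Clash detected on feature 'person' (2nd vs 1st); unification fails.

CLASH on 'person' (2nd vs 1st)


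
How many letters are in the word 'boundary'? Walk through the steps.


Spell out 'boundary' and number each letter: b(1), o(2), u(3), n(4), d(5), a(6), r(7), y(8). Total: 8 letters.

8


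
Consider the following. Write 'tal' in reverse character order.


Reverse 'tal' character by character: 'lat'.

lat


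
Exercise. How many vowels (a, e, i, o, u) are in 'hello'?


Vowels in 'hello': e, o = 2 vowels.

2


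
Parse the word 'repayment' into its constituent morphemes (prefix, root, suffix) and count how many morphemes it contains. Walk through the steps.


Step 1: Identify prefix: 're' (meaning: again)
Step 2: Identify root: 'pay'
Step 3: Identify suffix(es): 'ment'
Decomposition: re- (prefix: again) + pay (root) + -ment (suffix: action/result)
Total morphemes: 3

3 morphemes (re- (prefix: again) + pay (root) + -ment (suffix: action/result))


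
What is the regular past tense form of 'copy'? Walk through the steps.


Apply rule: Change -y to -ied. 'copy' becomes 'copied'.

copied


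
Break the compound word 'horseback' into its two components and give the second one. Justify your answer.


Split 'horseback' into 'horse' + 'back'. The second part is 'back'.

back


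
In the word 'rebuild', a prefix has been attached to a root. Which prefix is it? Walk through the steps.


The word 'rebuild' = 're' (prefix) + 'build' (root). The prefix is 're'.

re


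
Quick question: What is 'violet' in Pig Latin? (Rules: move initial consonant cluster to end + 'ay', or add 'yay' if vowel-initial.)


'violet': move consonant cluster 'v' to end and add 'ay': 'ioletvay'.

ioletvay


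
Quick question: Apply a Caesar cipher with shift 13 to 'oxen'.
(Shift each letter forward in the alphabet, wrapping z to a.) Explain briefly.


Shift each letter by 13: o -> b, x -> k, e -> r, n -> a. Result: 'bkra'.

bkra


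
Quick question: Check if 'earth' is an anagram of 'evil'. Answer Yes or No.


Sorted letters of 'earth': 'aehrt'
Sorted letters of 'evil': 'eilv'
They do not match.

No


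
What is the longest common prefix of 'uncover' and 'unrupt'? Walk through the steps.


Compare from the start: 2 characters match: 'un'. Mismatch at position 3: 'c' vs 'r'.

un


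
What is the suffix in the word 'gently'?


The word 'gently' = 'gentle' (root) + '-ly' (suffix). The suffix is '-ly'.

ly


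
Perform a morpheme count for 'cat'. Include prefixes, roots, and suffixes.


Decomposition: cat (free morpheme) = 1 morpheme(s)

1 morphemes


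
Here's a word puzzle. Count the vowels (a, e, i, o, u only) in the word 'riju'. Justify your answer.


Vowels in 'riju': i, u = 2 vowels.

2


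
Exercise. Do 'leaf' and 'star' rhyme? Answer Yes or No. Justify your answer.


Rime (stressed vowel + following sounds) of 'leaf': -eaf = /iːf/
Rime of 'star': -ar = /ɑːr/
/iːf/ and /ɑːr/ are different ending sounds, so the words do not rhyme.

No


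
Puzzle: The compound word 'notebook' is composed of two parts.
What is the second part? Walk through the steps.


Split 'notebook' into 'note' + 'book'. The second part is 'book'.

book


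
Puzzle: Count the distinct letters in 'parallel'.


Unique letters in 'parallel': {a, e, l, p, r} = 5 distinct letters.

5


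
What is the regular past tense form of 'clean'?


Apply rule: Add -ed. 'clean' becomes 'cleaned'.

cleaned


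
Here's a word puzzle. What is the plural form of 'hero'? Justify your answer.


Apply rule: Add -es (consonant + o). 'hero' becomes 'heroes'.

heroes


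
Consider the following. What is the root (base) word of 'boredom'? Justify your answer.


Remove suffix '-dom' from 'boredom' to get root 'bore'.

bore


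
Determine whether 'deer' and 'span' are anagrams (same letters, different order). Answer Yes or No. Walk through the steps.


Sorted letters of 'deer': 'deer'
Sorted letters of 'span': 'anps'
They do not match.

No


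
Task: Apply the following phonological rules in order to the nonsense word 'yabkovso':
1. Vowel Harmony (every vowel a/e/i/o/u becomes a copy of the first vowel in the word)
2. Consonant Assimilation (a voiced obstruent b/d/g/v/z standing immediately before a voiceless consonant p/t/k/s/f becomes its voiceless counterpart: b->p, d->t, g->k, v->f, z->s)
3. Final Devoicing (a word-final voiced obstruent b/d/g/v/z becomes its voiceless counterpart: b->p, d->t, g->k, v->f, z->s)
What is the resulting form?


Starting form: 'yabkovso'
Rule 1: Vowel Harmony: all vowels become 'a' (matching first vowel). 'yabkovso' -> 'yabkavsa'
Rule 2: Consonant Assimilation: voiced obstruent before voiceless consonant becomes voiceless ('bk' -> 'pk', 'vs' -> 'fs'). 'yabkavsa' -> 'yapkafsa'
Rule 3: Final Devoicing: the word ends in the vowel 'a', not a consonant. No change.
Final form: 'yapkafsa'

yapkafsa


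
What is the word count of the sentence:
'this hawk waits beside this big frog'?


Split into words: this | hawk | waits | beside | this | big | frog = 7 words.

7


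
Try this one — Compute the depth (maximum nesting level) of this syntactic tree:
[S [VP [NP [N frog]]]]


Count bracket nesting levels:
'[' at pos 0: depth = 1
'[' at pos 3: depth = 2
'[' at pos 7: depth = 3
'[' at pos 11: depth = 4
Maximum depth reached: 4

4


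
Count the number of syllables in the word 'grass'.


Break 'grass' into syllables: grass -> grass = 1 syllable

1 syllable


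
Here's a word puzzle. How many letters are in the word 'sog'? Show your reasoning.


Spell out 'sog' and number each letter: s(1), o(2), g(3). Total: 3 letters.

3


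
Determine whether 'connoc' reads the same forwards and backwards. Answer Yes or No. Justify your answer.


Forward: 'connoc'
Reversed: 'connoc'
They are identical.

Yes


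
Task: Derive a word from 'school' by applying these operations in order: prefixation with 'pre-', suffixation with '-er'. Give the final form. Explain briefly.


Step 1: Add prefix 'pre-' to 'school' = 'preschool'
Step 2: Add suffix '-er' to 'preschool' = 'preschooler'

preschooler


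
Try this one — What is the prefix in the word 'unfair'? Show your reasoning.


The word 'unfair' = 'un' (prefix) + 'fair' (root). The prefix is 'un'.

un


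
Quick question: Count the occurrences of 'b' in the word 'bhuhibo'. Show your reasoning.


Letter 'b' in 'bhuhibo': found at position(s) 1, 6 = 2 occurrence(s).

2


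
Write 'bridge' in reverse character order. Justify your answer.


Reverse 'bridge' character by character: 'egdirb'.

egdirb


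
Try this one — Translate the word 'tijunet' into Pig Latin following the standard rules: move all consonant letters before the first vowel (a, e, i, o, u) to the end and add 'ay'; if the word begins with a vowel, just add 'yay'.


'tijunet': move consonant cluster 't' to end and add 'ay': 'ijunettay'.

ijunettay


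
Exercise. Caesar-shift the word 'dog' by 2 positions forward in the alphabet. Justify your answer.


Shift each letter by 2: d -> f, o -> q, g -> i. Result: 'fqi'.

fqi
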